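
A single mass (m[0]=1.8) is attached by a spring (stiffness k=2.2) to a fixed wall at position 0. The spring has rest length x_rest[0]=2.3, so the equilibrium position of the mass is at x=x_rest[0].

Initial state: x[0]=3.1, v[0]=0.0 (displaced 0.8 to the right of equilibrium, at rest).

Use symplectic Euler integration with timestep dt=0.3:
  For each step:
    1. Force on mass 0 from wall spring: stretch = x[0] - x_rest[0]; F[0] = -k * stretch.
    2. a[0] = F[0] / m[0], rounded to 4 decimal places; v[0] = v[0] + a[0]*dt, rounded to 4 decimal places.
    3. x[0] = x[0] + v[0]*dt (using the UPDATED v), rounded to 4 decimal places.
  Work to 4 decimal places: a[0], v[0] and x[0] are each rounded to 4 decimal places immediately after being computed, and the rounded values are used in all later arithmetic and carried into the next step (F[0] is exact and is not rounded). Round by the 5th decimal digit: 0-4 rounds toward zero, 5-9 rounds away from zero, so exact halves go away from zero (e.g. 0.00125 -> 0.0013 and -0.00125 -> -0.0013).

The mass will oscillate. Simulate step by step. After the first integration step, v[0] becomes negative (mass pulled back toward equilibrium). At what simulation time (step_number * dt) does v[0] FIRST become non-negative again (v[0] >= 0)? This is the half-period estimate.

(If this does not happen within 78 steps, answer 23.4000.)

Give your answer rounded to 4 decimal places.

Step 0: x=[3.1000] v=[0.0000]
Step 1: x=[3.0120] v=[-0.2933]
Step 2: x=[2.8457] v=[-0.5544]
Step 3: x=[2.6194] v=[-0.7545]
Step 4: x=[2.3579] v=[-0.8716]
Step 5: x=[2.0901] v=[-0.8928]
Step 6: x=[1.8453] v=[-0.8159]
Step 7: x=[1.6505] v=[-0.6492]
Step 8: x=[1.5272] v=[-0.4111]
Step 9: x=[1.4889] v=[-0.1278]
Step 10: x=[1.5398] v=[0.1696]
First v>=0 after going negative at step 10, time=3.0000

Answer: 3.0000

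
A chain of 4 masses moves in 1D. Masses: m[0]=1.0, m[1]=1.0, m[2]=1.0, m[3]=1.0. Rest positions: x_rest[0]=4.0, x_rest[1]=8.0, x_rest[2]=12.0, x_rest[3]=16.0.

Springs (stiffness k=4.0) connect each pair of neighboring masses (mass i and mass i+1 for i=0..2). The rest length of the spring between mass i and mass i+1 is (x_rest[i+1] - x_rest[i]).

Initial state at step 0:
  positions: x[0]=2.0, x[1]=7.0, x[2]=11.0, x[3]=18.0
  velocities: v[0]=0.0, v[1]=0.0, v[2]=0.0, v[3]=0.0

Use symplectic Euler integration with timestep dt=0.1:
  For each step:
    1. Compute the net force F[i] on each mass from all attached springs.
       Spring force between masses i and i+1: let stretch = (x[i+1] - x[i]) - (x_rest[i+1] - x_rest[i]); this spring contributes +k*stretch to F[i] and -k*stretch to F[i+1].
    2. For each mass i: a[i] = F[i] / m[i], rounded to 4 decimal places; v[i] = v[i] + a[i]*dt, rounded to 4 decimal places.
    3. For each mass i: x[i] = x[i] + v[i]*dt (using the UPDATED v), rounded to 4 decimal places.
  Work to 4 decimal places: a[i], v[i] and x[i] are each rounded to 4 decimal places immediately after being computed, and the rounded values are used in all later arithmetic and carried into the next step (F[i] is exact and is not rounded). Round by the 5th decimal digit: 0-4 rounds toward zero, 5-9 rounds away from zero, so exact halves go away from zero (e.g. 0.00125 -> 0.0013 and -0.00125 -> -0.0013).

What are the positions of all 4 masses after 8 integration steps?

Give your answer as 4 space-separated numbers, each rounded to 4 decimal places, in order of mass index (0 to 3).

Step 0: x=[2.0000 7.0000 11.0000 18.0000] v=[0.0000 0.0000 0.0000 0.0000]
Step 1: x=[2.0400 6.9600 11.1200 17.8800] v=[0.4000 -0.4000 1.2000 -1.2000]
Step 2: x=[2.1168 6.8896 11.3440 17.6496] v=[0.7680 -0.7040 2.2400 -2.3040]
Step 3: x=[2.2245 6.8065 11.6421 17.3270] v=[1.0771 -0.8314 2.9805 -3.2262]
Step 4: x=[2.3555 6.7335 11.9741 16.9370] v=[1.3099 -0.7300 3.3202 -3.9002]
Step 5: x=[2.5016 6.6950 12.2950 16.5085] v=[1.4611 -0.3850 3.2091 -4.2854]
Step 6: x=[2.6555 6.7128 12.5605 16.0714] v=[1.5385 0.1776 2.6545 -4.3708]
Step 7: x=[2.8116 6.8022 12.7325 15.6539] v=[1.5614 0.8938 1.7198 -4.1752]
Step 8: x=[2.9674 6.9692 12.7841 15.2795] v=[1.5576 1.6697 0.5162 -3.7438]

Answer: 2.9674 6.9692 12.7841 15.2795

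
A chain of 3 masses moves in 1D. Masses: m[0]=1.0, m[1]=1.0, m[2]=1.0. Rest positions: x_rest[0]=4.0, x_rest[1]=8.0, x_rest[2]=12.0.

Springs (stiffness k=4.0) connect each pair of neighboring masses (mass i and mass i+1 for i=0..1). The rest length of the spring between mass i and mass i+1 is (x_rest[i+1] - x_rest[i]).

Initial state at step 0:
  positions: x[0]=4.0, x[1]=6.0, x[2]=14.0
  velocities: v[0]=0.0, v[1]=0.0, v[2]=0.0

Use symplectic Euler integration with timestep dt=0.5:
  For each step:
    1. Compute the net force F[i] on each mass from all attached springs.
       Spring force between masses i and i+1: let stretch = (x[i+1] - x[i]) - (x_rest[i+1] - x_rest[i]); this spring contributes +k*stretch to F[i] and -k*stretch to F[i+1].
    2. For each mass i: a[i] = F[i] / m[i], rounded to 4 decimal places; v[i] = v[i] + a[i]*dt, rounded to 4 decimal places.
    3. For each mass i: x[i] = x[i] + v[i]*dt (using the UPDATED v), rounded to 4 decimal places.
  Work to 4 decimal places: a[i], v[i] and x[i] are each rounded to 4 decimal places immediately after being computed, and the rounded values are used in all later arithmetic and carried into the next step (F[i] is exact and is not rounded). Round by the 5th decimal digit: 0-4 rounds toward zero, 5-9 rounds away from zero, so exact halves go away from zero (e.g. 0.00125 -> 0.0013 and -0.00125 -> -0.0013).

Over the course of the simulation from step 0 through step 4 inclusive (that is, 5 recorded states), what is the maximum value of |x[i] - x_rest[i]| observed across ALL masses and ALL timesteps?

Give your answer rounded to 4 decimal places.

Answer: 4.0000

Derivation:
Step 0: x=[4.0000 6.0000 14.0000] v=[0.0000 0.0000 0.0000]
Step 1: x=[2.0000 12.0000 10.0000] v=[-4.0000 12.0000 -8.0000]
Step 2: x=[6.0000 6.0000 12.0000] v=[8.0000 -12.0000 4.0000]
Step 3: x=[6.0000 6.0000 12.0000] v=[0.0000 0.0000 0.0000]
Step 4: x=[2.0000 12.0000 10.0000] v=[-8.0000 12.0000 -4.0000]
Max displacement = 4.0000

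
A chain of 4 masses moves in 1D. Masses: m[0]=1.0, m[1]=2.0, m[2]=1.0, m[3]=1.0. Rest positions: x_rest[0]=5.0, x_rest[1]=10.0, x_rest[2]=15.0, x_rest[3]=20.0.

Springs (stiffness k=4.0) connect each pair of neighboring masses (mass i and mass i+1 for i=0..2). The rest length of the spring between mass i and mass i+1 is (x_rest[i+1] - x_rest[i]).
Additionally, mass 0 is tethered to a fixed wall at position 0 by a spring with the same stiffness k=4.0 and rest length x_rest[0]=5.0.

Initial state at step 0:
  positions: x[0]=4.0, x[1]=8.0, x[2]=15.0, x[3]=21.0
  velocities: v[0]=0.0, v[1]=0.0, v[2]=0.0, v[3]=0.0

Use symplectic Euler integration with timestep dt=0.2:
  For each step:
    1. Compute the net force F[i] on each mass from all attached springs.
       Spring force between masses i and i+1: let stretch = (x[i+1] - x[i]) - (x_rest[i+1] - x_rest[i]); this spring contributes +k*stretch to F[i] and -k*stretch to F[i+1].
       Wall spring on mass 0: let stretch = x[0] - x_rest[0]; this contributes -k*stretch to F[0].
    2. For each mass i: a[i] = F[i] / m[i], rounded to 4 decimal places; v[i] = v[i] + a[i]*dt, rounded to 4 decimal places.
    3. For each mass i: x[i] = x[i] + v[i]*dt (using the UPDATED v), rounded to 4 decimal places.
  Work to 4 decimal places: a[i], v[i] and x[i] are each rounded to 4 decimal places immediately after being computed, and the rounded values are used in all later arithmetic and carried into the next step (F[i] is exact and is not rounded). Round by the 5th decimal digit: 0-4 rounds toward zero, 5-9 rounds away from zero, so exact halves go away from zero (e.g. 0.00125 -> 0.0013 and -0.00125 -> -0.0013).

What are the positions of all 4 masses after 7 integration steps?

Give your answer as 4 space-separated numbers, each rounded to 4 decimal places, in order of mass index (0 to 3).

Answer: 5.8102 10.8005 14.3984 17.8316

Derivation:
Step 0: x=[4.0000 8.0000 15.0000 21.0000] v=[0.0000 0.0000 0.0000 0.0000]
Step 1: x=[4.0000 8.2400 14.8400 20.8400] v=[0.0000 1.2000 -0.8000 -0.8000]
Step 2: x=[4.0384 8.6688 14.5840 20.5200] v=[0.1920 2.1440 -1.2800 -1.6000]
Step 3: x=[4.1715 9.2004 14.3313 20.0502] v=[0.6656 2.6579 -1.2634 -2.3488]
Step 4: x=[4.4418 9.7401 14.1727 19.4654] v=[1.3515 2.6987 -0.7930 -2.9239]
Step 5: x=[4.8491 10.2106 14.1517 18.8338] v=[2.0367 2.3524 -0.1049 -3.1581]
Step 6: x=[5.3384 10.5674 14.2493 18.2530] v=[2.4466 1.7842 0.4879 -2.9038]
Step 7: x=[5.8102 10.8005 14.3984 17.8316] v=[2.3591 1.1654 0.7453 -2.1068]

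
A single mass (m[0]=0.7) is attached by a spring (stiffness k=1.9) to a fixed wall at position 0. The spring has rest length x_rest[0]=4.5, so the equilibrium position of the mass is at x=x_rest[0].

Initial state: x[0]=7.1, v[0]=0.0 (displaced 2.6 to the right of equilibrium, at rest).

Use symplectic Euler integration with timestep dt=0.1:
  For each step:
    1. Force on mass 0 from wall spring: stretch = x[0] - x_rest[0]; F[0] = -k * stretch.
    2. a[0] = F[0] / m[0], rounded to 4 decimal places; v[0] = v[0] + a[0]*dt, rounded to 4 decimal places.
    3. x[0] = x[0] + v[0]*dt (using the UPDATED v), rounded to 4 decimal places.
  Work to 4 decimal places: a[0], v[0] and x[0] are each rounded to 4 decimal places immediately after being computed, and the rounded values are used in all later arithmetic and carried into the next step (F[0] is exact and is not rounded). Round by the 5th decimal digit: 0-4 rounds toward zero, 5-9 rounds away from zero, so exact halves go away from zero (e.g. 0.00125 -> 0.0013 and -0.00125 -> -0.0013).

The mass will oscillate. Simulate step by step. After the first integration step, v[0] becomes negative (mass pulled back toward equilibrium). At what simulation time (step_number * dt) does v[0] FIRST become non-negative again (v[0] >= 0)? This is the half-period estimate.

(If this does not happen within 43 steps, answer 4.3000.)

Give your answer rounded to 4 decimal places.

Step 0: x=[7.1000] v=[0.0000]
Step 1: x=[7.0294] v=[-0.7057]
Step 2: x=[6.8902] v=[-1.3923]
Step 3: x=[6.6861] v=[-2.0411]
Step 4: x=[6.4227] v=[-2.6345]
Step 5: x=[6.1071] v=[-3.1564]
Step 6: x=[5.7478] v=[-3.5926]
Step 7: x=[5.3547] v=[-3.9313]
Step 8: x=[4.9384] v=[-4.1633]
Step 9: x=[4.5102] v=[-4.2823]
Step 10: x=[4.0817] v=[-4.2851]
Step 11: x=[3.6645] v=[-4.1716]
Step 12: x=[3.2700] v=[-3.9448]
Step 13: x=[2.9089] v=[-3.6109]
Step 14: x=[2.5910] v=[-3.1790]
Step 15: x=[2.3249] v=[-2.6608]
Step 16: x=[2.1179] v=[-2.0704]
Step 17: x=[1.9755] v=[-1.4238]
Step 18: x=[1.9016] v=[-0.7386]
Step 19: x=[1.8983] v=[-0.0333]
Step 20: x=[1.9656] v=[0.6729]
First v>=0 after going negative at step 20, time=2.0000

Answer: 2.0000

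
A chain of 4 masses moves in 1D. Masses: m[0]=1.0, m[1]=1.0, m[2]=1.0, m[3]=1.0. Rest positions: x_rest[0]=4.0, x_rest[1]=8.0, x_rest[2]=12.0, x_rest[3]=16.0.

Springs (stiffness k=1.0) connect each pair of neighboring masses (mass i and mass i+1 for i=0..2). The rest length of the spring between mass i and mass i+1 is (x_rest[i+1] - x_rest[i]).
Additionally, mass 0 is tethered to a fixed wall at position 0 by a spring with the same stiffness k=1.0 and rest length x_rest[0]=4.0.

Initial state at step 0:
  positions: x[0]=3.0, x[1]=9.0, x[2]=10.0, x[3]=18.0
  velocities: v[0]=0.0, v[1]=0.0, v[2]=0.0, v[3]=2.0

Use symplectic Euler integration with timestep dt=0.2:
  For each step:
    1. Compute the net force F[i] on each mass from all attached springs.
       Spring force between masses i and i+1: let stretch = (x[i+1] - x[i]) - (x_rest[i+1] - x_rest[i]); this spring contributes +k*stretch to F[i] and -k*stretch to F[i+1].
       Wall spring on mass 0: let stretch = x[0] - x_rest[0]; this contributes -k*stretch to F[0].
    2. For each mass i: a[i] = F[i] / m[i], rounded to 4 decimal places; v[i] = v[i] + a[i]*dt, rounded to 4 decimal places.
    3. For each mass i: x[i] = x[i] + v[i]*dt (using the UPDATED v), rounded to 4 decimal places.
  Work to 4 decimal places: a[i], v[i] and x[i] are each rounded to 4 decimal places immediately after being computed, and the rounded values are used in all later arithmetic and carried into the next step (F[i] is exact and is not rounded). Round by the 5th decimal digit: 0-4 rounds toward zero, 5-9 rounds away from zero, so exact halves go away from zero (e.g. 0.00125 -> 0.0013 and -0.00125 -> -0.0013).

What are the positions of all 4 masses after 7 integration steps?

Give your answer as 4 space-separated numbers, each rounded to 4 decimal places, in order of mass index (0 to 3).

Step 0: x=[3.0000 9.0000 10.0000 18.0000] v=[0.0000 0.0000 0.0000 2.0000]
Step 1: x=[3.1200 8.8000 10.2800 18.2400] v=[0.6000 -1.0000 1.4000 1.2000]
Step 2: x=[3.3424 8.4320 10.8192 18.3216] v=[1.1120 -1.8400 2.6960 0.4080]
Step 3: x=[3.6347 7.9559 11.5630 18.2631] v=[1.4614 -2.3805 3.7190 -0.2925]
Step 4: x=[3.9544 7.4512 12.4305 18.0966] v=[1.5987 -2.5233 4.3376 -0.8325]
Step 5: x=[4.2558 7.0058 13.3255 17.8635] v=[1.5072 -2.2268 4.4750 -1.1657]
Step 6: x=[4.4970 6.7032 14.1492 17.6088] v=[1.2060 -1.5129 4.1187 -1.2733]
Step 7: x=[4.6466 6.6102 14.8135 17.3758] v=[0.7478 -0.4649 3.3214 -1.1652]

Answer: 4.6466 6.6102 14.8135 17.3758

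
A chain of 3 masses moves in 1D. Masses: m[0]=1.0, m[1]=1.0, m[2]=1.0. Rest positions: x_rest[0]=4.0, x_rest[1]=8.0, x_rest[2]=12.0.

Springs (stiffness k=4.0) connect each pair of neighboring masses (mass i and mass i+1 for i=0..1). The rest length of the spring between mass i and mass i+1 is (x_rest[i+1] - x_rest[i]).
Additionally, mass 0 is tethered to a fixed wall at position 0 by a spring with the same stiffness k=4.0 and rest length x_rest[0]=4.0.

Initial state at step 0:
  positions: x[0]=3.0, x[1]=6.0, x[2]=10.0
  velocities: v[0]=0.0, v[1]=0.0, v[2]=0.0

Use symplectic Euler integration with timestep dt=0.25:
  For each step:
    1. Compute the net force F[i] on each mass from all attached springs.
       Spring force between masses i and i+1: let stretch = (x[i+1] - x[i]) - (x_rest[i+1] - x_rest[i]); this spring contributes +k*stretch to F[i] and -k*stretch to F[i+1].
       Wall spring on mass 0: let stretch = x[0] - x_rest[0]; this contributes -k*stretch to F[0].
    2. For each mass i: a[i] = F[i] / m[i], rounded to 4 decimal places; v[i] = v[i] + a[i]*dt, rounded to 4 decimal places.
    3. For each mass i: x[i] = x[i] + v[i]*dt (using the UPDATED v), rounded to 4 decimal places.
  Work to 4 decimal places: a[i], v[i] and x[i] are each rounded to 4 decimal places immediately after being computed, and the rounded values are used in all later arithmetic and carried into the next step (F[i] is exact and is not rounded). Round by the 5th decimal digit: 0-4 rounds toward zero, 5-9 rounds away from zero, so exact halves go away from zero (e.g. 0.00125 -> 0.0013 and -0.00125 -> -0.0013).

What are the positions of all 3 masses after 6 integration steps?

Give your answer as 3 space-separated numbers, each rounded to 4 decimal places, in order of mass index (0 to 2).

Answer: 4.1189 7.6423 11.7406

Derivation:
Step 0: x=[3.0000 6.0000 10.0000] v=[0.0000 0.0000 0.0000]
Step 1: x=[3.0000 6.2500 10.0000] v=[0.0000 1.0000 0.0000]
Step 2: x=[3.0625 6.6250 10.0625] v=[0.2500 1.5000 0.2500]
Step 3: x=[3.2500 6.9688 10.2656] v=[0.7500 1.3750 0.8125]
Step 4: x=[3.5547 7.2071 10.6445] v=[1.2188 0.9530 1.5157]
Step 5: x=[3.8838 7.3916 11.1641] v=[1.3165 0.7380 2.0783]
Step 6: x=[4.1189 7.6423 11.7406] v=[0.9405 1.0027 2.3058]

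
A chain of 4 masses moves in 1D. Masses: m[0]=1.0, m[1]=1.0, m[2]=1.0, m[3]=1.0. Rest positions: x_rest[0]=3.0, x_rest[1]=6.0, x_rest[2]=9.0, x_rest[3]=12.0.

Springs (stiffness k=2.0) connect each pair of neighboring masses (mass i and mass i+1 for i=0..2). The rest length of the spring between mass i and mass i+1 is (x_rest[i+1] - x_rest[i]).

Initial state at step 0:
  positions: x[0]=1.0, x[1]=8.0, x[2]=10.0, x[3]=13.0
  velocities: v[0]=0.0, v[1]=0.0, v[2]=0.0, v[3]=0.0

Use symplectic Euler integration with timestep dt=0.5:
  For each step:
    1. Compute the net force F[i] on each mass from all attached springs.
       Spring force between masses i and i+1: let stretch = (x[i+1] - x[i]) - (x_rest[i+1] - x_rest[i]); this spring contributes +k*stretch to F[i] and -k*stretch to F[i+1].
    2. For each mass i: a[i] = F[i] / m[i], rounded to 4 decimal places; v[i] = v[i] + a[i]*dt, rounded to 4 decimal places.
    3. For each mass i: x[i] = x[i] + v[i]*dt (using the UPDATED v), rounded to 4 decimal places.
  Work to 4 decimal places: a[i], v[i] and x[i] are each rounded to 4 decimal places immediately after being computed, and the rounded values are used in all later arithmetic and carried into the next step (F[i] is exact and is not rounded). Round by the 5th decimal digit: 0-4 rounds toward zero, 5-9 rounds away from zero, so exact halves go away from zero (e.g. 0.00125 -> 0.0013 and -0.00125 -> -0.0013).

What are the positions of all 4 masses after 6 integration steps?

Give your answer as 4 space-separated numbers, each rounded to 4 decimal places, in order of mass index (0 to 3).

Step 0: x=[1.0000 8.0000 10.0000 13.0000] v=[0.0000 0.0000 0.0000 0.0000]
Step 1: x=[3.0000 5.5000 10.5000 13.0000] v=[4.0000 -5.0000 1.0000 0.0000]
Step 2: x=[4.7500 4.2500 9.7500 13.2500] v=[3.5000 -2.5000 -1.5000 0.5000]
Step 3: x=[4.7500 6.0000 8.0000 13.2500] v=[0.0000 3.5000 -3.5000 0.0000]
Step 4: x=[3.8750 8.1250 7.8750 12.1250] v=[-1.7500 4.2500 -0.2500 -2.2500]
Step 5: x=[3.6250 8.0000 10.0000 10.3750] v=[-0.5000 -0.2500 4.2500 -3.5000]
Step 6: x=[4.0625 6.6875 11.3125 9.9375] v=[0.8750 -2.6250 2.6250 -0.8750]

Answer: 4.0625 6.6875 11.3125 9.9375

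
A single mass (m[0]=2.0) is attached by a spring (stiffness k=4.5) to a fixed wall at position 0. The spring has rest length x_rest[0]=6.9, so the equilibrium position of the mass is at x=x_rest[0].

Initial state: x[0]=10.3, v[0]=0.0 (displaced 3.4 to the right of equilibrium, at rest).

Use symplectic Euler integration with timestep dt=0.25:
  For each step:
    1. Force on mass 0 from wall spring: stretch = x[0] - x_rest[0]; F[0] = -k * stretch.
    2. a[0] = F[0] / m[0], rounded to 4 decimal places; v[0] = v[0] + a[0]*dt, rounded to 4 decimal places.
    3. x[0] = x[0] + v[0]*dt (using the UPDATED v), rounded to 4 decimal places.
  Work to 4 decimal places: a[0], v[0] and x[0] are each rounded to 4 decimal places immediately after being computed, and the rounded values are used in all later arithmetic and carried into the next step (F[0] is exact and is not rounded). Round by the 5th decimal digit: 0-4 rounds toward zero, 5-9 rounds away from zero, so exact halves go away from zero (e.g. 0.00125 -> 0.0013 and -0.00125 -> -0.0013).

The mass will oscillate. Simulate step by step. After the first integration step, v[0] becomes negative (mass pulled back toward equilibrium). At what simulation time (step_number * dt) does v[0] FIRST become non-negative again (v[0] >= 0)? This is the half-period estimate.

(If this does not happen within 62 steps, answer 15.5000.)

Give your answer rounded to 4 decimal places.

Answer: 2.2500

Derivation:
Step 0: x=[10.3000] v=[0.0000]
Step 1: x=[9.8219] v=[-1.9125]
Step 2: x=[8.9329] v=[-3.5561]
Step 3: x=[7.7580] v=[-4.6996]
Step 4: x=[6.4625] v=[-5.1822]
Step 5: x=[5.2285] v=[-4.9361]
Step 6: x=[4.2295] v=[-3.9959]
Step 7: x=[3.6061] v=[-2.4938]
Step 8: x=[3.4459] v=[-0.6410]
Step 9: x=[3.7714] v=[1.3019]
First v>=0 after going negative at step 9, time=2.2500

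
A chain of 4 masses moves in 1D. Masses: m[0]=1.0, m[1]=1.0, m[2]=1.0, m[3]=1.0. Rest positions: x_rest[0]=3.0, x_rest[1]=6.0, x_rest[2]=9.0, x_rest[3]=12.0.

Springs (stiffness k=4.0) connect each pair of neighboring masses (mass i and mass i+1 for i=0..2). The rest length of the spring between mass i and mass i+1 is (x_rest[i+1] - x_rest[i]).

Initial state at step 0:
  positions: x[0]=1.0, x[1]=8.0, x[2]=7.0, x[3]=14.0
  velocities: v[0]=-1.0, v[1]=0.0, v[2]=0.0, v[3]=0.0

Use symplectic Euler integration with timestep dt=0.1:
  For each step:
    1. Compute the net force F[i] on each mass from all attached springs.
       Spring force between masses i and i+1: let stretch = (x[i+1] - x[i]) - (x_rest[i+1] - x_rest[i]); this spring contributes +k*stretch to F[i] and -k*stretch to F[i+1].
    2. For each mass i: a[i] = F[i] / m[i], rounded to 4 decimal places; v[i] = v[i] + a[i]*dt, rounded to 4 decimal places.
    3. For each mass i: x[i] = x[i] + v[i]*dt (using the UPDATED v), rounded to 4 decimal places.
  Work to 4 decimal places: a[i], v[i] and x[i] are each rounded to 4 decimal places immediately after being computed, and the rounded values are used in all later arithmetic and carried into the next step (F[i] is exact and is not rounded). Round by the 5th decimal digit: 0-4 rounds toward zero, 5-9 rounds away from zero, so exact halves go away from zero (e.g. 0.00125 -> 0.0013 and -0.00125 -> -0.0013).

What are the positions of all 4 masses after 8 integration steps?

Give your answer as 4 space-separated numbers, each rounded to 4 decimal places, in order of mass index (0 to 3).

Answer: 3.2165 3.2012 11.5355 11.2468

Derivation:
Step 0: x=[1.0000 8.0000 7.0000 14.0000] v=[-1.0000 0.0000 0.0000 0.0000]
Step 1: x=[1.0600 7.6800 7.3200 13.8400] v=[0.6000 -3.2000 3.2000 -1.6000]
Step 2: x=[1.2648 7.0808 7.9152 13.5392] v=[2.0480 -5.9920 5.9520 -3.0080]
Step 3: x=[1.5822 6.2823 8.7020 13.1334] v=[3.1744 -7.9846 7.8678 -4.0576]
Step 4: x=[1.9676 5.3926 9.5693 12.6704] v=[3.8544 -8.8968 8.6725 -4.6302]
Step 5: x=[2.3700 4.5330 10.3935 12.2033] v=[4.0244 -8.5961 8.2423 -4.6706]
Step 6: x=[2.7390 3.8213 11.0557 11.7839] v=[3.6896 -7.1171 6.6220 -4.1945]
Step 7: x=[3.0313 3.3557 11.4577 11.4553] v=[2.9225 -4.6563 4.0195 -3.2858]
Step 8: x=[3.2165 3.2012 11.5355 11.2468] v=[1.8523 -1.5453 0.7777 -2.0848]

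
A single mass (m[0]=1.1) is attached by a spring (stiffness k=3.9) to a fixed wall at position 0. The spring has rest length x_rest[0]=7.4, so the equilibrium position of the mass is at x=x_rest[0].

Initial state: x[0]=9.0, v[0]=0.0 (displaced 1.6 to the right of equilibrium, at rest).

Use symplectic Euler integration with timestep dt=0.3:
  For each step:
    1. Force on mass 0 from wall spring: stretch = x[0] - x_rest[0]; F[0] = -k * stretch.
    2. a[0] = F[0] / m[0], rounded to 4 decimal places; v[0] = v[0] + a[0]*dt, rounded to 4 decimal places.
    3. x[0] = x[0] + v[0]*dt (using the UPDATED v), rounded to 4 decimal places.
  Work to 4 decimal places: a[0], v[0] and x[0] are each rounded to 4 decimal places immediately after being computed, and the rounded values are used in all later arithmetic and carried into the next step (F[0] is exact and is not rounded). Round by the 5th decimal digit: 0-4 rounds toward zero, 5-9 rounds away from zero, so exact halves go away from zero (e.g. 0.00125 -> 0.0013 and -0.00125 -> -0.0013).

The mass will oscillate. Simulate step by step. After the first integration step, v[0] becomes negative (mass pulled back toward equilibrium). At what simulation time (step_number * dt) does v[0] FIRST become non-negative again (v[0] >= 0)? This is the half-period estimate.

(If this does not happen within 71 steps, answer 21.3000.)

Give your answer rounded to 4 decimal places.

Answer: 1.8000

Derivation:
Step 0: x=[9.0000] v=[0.0000]
Step 1: x=[8.4895] v=[-1.7018]
Step 2: x=[7.6313] v=[-2.8606]
Step 3: x=[6.6993] v=[-3.1066]
Step 4: x=[5.9909] v=[-2.3613]
Step 5: x=[5.7322] v=[-0.8625]
Step 6: x=[6.0056] v=[0.9114]
First v>=0 after going negative at step 6, time=1.8000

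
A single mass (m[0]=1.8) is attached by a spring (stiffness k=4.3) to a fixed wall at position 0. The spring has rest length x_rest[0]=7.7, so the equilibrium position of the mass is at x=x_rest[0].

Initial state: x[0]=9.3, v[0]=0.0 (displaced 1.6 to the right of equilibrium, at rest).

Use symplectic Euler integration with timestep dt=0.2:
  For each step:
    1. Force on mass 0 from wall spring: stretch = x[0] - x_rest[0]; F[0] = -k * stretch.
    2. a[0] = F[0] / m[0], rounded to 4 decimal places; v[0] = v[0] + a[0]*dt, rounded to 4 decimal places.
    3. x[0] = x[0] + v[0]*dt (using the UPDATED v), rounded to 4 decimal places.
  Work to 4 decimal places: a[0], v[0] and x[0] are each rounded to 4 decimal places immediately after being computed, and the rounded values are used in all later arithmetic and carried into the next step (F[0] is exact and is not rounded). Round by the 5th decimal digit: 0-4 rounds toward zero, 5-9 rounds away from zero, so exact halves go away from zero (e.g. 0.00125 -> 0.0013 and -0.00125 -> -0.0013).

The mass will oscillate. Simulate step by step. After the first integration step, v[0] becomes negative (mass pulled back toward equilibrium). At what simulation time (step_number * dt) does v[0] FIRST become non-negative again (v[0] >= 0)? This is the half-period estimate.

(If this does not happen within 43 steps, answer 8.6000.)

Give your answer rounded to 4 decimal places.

Answer: 2.2000

Derivation:
Step 0: x=[9.3000] v=[0.0000]
Step 1: x=[9.1471] v=[-0.7644]
Step 2: x=[8.8559] v=[-1.4558]
Step 3: x=[8.4543] v=[-2.0081]
Step 4: x=[7.9806] v=[-2.3685]
Step 5: x=[7.4801] v=[-2.5026]
Step 6: x=[7.0006] v=[-2.3975]
Step 7: x=[6.5879] v=[-2.0633]
Step 8: x=[6.2815] v=[-1.5320]
Step 9: x=[6.1106] v=[-0.8543]
Step 10: x=[6.0916] v=[-0.0949]
Step 11: x=[6.2263] v=[0.6736]
First v>=0 after going negative at step 11, time=2.2000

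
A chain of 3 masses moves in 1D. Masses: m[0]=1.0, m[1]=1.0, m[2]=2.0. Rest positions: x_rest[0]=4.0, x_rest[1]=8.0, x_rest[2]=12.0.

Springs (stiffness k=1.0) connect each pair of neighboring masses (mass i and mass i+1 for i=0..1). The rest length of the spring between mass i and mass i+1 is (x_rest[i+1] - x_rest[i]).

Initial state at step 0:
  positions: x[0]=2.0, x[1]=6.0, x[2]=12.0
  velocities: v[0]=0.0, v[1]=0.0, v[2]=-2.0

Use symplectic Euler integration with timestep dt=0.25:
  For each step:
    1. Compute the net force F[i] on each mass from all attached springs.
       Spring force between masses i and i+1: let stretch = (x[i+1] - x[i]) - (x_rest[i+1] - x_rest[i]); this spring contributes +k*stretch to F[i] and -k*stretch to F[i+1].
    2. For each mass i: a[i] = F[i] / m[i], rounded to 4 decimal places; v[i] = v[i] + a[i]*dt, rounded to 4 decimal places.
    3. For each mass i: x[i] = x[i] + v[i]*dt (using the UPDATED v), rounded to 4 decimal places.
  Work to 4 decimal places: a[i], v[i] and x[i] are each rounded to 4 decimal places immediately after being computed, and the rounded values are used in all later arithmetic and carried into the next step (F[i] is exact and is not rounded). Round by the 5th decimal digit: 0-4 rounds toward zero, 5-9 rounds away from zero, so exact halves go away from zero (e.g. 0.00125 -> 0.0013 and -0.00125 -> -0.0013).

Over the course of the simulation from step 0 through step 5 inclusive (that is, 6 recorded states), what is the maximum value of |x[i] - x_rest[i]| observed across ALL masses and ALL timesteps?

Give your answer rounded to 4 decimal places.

Answer: 2.9701

Derivation:
Step 0: x=[2.0000 6.0000 12.0000] v=[0.0000 0.0000 -2.0000]
Step 1: x=[2.0000 6.1250 11.4375] v=[0.0000 0.5000 -2.2500]
Step 2: x=[2.0078 6.3242 10.8340] v=[0.0313 0.7969 -2.4141]
Step 3: x=[2.0354 6.5355 10.2146] v=[0.1104 0.8453 -2.4778]
Step 4: x=[2.0943 6.6955 9.6052] v=[0.2354 0.6401 -2.4377]
Step 5: x=[2.1907 6.7498 9.0299] v=[0.3857 0.2172 -2.3014]
Max displacement = 2.9701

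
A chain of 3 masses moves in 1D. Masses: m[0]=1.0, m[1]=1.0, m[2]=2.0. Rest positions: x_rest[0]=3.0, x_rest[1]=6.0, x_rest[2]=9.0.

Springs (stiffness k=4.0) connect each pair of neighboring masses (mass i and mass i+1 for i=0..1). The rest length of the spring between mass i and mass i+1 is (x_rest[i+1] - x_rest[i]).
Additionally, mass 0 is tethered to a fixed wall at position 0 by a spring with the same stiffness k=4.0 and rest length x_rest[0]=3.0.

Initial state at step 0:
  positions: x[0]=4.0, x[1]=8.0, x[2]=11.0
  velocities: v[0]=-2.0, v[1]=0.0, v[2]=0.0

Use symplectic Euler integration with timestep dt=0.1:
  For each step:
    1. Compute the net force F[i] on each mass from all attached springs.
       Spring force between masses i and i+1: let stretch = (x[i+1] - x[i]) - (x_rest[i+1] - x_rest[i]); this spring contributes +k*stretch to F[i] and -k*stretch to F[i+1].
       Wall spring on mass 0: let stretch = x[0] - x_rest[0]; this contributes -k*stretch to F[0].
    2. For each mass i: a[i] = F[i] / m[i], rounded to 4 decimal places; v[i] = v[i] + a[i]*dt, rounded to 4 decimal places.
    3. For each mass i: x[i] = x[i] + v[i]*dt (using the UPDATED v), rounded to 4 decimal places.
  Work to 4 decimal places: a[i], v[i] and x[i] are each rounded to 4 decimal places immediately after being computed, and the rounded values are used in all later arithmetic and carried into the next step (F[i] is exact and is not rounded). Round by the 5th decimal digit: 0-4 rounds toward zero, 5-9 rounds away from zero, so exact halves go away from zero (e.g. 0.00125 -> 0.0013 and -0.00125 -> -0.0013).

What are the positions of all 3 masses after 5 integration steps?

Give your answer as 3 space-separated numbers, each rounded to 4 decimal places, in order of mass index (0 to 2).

Step 0: x=[4.0000 8.0000 11.0000] v=[-2.0000 0.0000 0.0000]
Step 1: x=[3.8000 7.9600 11.0000] v=[-2.0000 -0.4000 0.0000]
Step 2: x=[3.6144 7.8752 10.9992] v=[-1.8560 -0.8480 -0.0080]
Step 3: x=[3.4547 7.7449 10.9959] v=[-1.5974 -1.3027 -0.0328]
Step 4: x=[3.3284 7.5731 10.9876] v=[-1.2632 -1.7184 -0.0830]
Step 5: x=[3.2387 7.3681 10.9710] v=[-0.8967 -2.0505 -0.1659]

Answer: 3.2387 7.3681 10.9710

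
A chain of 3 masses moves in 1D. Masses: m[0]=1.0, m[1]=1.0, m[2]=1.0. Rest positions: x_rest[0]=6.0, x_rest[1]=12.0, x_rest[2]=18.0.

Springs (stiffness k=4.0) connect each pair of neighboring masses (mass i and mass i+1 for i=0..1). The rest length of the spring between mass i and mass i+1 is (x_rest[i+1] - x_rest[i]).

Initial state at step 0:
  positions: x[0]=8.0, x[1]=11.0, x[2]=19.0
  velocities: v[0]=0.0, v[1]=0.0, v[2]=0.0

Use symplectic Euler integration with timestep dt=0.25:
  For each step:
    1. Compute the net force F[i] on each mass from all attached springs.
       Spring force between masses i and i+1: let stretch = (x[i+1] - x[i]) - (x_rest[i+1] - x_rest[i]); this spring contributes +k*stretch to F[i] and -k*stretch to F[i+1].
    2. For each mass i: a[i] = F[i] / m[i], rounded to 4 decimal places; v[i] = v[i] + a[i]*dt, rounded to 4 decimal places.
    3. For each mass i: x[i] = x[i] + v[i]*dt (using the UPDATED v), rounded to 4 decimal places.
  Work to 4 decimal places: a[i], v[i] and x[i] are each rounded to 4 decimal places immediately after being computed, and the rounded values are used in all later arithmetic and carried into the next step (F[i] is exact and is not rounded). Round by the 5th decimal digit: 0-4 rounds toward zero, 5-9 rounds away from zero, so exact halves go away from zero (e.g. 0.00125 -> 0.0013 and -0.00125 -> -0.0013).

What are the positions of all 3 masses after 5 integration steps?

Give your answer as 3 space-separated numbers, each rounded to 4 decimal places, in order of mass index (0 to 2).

Answer: 6.3799 12.2744 19.3457

Derivation:
Step 0: x=[8.0000 11.0000 19.0000] v=[0.0000 0.0000 0.0000]
Step 1: x=[7.2500 12.2500 18.5000] v=[-3.0000 5.0000 -2.0000]
Step 2: x=[6.2500 13.8125 17.9375] v=[-4.0000 6.2500 -2.2500]
Step 3: x=[5.6406 14.5156 17.8438] v=[-2.4375 2.8125 -0.3750]
Step 4: x=[5.7500 13.8320 18.4180] v=[0.4375 -2.7343 2.2968]
Step 5: x=[6.3799 12.2744 19.3457] v=[2.5195 -6.2303 3.7108]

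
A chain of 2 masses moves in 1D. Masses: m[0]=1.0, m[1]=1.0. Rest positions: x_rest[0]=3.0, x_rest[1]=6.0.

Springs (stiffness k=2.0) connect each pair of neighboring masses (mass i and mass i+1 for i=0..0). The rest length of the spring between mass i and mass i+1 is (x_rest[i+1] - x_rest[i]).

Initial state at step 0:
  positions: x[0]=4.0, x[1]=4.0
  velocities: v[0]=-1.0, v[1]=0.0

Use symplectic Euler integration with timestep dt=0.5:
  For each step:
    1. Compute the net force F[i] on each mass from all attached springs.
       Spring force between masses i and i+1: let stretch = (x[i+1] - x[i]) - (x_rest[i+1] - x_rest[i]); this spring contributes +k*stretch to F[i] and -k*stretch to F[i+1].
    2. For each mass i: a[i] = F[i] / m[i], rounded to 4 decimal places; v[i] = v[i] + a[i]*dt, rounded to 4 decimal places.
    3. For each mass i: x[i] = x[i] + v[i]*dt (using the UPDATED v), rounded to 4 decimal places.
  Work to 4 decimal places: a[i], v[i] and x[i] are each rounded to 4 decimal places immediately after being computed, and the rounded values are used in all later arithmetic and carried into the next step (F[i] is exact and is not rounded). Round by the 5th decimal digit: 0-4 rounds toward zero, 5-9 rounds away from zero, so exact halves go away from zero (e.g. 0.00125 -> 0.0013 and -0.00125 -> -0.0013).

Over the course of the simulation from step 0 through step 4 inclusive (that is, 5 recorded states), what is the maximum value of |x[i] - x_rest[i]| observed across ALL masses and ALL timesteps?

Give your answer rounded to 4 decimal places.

Answer: 2.7500

Derivation:
Step 0: x=[4.0000 4.0000] v=[-1.0000 0.0000]
Step 1: x=[2.0000 5.5000] v=[-4.0000 3.0000]
Step 2: x=[0.2500 6.7500] v=[-3.5000 2.5000]
Step 3: x=[0.2500 6.2500] v=[0.0000 -1.0000]
Step 4: x=[1.7500 4.2500] v=[3.0000 -4.0000]
Max displacement = 2.7500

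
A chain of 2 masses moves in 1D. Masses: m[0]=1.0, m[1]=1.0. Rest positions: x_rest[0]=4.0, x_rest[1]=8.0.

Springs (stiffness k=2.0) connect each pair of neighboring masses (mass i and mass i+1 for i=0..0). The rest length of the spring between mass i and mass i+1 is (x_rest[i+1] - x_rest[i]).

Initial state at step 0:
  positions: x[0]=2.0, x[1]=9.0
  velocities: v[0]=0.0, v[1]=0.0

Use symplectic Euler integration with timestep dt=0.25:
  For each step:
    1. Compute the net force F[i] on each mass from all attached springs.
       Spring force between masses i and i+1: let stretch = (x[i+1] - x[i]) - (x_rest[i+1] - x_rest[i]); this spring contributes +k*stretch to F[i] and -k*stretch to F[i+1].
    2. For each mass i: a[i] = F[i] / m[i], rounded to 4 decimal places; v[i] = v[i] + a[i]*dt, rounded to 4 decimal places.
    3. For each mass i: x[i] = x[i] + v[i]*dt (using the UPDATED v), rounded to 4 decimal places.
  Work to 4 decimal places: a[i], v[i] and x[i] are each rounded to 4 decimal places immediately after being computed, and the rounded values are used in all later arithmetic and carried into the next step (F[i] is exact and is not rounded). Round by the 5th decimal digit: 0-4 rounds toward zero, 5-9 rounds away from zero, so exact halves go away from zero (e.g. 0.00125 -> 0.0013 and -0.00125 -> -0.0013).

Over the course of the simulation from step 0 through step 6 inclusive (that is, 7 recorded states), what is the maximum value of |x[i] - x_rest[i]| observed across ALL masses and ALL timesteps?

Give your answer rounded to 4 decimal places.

Step 0: x=[2.0000 9.0000] v=[0.0000 0.0000]
Step 1: x=[2.3750 8.6250] v=[1.5000 -1.5000]
Step 2: x=[3.0313 7.9688] v=[2.6250 -2.6250]
Step 3: x=[3.8048 7.1954] v=[3.0938 -3.0938]
Step 4: x=[4.5021 6.4981] v=[2.7891 -2.7891]
Step 5: x=[4.9489 6.0513] v=[1.7871 -1.7871]
Step 6: x=[5.0335 5.9667] v=[0.3383 -0.3383]
Max displacement = 2.0333

Answer: 2.0333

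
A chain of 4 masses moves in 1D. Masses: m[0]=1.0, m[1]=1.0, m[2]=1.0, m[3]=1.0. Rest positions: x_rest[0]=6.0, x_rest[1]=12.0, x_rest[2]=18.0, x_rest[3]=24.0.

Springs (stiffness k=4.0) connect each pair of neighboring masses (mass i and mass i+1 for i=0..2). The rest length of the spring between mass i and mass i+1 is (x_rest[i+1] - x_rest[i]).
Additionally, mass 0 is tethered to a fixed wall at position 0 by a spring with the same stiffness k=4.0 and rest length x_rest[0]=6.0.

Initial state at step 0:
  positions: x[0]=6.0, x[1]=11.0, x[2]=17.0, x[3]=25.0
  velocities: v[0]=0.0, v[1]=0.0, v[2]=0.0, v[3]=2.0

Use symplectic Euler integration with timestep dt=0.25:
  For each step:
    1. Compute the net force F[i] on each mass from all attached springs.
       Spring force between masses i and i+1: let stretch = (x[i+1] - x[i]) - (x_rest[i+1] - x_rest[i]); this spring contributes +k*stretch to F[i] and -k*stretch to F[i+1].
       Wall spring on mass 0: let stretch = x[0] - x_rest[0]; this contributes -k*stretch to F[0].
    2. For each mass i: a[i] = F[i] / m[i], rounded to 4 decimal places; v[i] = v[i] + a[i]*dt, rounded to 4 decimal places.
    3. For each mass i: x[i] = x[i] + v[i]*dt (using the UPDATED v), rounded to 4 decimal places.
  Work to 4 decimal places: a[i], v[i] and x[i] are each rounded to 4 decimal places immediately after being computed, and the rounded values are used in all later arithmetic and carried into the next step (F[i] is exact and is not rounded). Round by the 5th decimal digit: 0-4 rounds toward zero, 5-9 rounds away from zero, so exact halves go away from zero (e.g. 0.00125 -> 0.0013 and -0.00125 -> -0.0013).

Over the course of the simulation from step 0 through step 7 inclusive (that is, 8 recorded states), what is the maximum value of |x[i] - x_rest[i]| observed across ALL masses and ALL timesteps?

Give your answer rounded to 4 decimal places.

Step 0: x=[6.0000 11.0000 17.0000 25.0000] v=[0.0000 0.0000 0.0000 2.0000]
Step 1: x=[5.7500 11.2500 17.5000 25.0000] v=[-1.0000 1.0000 2.0000 0.0000]
Step 2: x=[5.4375 11.6875 18.3125 24.6250] v=[-1.2500 1.7500 3.2500 -1.5000]
Step 3: x=[5.3281 12.2188 19.0469 24.1719] v=[-0.4375 2.1250 2.9375 -1.8125]
Step 4: x=[5.6094 12.7344 19.3555 23.9375] v=[1.1251 2.0624 1.2344 -0.9375]
Step 5: x=[6.2696 13.1240 19.1543 24.0576] v=[2.6407 1.5585 -0.8047 0.4805]
Step 6: x=[7.0760 13.3076 18.6714 24.4519] v=[3.2255 0.7344 -1.9317 1.5772]
Step 7: x=[7.6713 13.2743 18.2927 24.9011] v=[2.3811 -0.1334 -1.5150 1.7967]
Max displacement = 1.6713

Answer: 1.6713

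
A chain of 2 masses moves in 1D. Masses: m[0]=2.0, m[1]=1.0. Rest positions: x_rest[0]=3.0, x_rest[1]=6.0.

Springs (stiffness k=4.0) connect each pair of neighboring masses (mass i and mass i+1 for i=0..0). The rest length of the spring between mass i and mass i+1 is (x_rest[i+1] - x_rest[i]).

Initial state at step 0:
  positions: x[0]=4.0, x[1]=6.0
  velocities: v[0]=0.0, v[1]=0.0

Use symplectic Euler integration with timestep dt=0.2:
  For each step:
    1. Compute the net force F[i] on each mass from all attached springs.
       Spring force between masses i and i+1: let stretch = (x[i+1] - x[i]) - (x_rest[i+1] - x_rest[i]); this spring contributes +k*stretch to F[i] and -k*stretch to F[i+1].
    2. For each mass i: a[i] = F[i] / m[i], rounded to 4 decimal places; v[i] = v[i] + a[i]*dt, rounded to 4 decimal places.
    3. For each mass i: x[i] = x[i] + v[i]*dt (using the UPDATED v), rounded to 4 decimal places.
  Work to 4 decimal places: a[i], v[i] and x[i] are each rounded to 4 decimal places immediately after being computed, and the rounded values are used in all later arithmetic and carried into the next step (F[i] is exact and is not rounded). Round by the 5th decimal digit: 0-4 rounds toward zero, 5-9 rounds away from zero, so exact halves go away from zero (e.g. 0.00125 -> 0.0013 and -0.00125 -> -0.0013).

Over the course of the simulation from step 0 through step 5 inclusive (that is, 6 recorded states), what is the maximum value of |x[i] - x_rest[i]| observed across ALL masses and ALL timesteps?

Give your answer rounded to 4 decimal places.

Answer: 1.2947

Derivation:
Step 0: x=[4.0000 6.0000] v=[0.0000 0.0000]
Step 1: x=[3.9200 6.1600] v=[-0.4000 0.8000]
Step 2: x=[3.7792 6.4416] v=[-0.7040 1.4080]
Step 3: x=[3.6114 6.7772] v=[-0.8390 1.6781]
Step 4: x=[3.4569 7.0863] v=[-0.7727 1.5455]
Step 5: x=[3.3527 7.2947] v=[-0.5209 1.0420]
Max displacement = 1.2947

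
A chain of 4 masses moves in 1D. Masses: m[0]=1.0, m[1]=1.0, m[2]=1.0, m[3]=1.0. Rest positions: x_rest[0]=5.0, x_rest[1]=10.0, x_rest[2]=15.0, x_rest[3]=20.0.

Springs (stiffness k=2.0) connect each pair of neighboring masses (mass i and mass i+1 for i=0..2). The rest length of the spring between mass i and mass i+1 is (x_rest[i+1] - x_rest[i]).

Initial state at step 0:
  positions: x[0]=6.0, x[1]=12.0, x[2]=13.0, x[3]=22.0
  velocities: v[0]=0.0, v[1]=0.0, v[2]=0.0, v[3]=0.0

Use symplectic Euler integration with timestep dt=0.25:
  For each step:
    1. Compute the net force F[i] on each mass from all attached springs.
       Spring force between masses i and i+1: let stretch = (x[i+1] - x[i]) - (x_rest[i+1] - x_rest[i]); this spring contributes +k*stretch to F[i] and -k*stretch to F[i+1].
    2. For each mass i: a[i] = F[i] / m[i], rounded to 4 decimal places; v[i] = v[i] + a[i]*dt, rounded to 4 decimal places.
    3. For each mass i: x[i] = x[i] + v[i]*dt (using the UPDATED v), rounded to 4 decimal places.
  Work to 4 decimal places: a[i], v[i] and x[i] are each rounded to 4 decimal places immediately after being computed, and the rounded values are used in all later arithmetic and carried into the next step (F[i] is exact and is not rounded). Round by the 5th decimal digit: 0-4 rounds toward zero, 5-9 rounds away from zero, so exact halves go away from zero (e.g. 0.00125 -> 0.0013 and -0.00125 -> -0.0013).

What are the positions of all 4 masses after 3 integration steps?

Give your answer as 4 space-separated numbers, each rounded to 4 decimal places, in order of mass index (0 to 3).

Answer: 6.3301 9.5996 17.2051 19.8652

Derivation:
Step 0: x=[6.0000 12.0000 13.0000 22.0000] v=[0.0000 0.0000 0.0000 0.0000]
Step 1: x=[6.1250 11.3750 14.0000 21.5000] v=[0.5000 -2.5000 4.0000 -2.0000]
Step 2: x=[6.2813 10.4219 15.6094 20.6875] v=[0.6250 -3.8125 6.4375 -3.2500]
Step 3: x=[6.3301 9.5996 17.2051 19.8652] v=[0.1953 -3.2891 6.3828 -3.2891]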